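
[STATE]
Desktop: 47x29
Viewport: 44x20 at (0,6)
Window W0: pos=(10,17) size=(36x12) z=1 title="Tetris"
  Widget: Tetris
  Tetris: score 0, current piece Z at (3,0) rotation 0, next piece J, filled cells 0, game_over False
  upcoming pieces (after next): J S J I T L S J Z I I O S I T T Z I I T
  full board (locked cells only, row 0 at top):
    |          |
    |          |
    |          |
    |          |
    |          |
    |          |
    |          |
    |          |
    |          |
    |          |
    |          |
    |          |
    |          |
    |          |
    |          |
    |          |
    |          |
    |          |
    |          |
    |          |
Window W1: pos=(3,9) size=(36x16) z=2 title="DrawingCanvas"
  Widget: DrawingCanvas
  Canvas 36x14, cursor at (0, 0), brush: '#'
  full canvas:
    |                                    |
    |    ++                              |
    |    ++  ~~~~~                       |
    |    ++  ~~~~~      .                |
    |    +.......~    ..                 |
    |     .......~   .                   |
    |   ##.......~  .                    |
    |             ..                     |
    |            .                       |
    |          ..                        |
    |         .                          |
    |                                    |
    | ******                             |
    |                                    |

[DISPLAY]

                                            
                                            
                                            
   ┏━━━━━━━━━━━━━━━━━━━━━━━━━━━━━━━━━━┓     
   ┃ DrawingCanvas                    ┃     
   ┠──────────────────────────────────┨     
   ┃+                                 ┃     
   ┃    ++                            ┃     
   ┃    ++  ~~~~~                     ┃     
   ┃    ++  ~~~~~      .              ┃     
   ┃    +.......~    ..               ┃     
   ┃     .......~   .                 ┃━━━━━
   ┃   ##.......~  .                  ┃     
   ┃             ..                   ┃─────
   ┃            .                     ┃     
   ┃          ..                      ┃     
   ┃         .                        ┃     
   ┃                                  ┃     
   ┗━━━━━━━━━━━━━━━━━━━━━━━━━━━━━━━━━━┛     
          ┃          │                      


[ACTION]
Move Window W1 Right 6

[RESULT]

                                            
                                            
                                            
         ┏━━━━━━━━━━━━━━━━━━━━━━━━━━━━━━━━━━
         ┃ DrawingCanvas                    
         ┠──────────────────────────────────
         ┃+                                 
         ┃    ++                            
         ┃    ++  ~~~~~                     
         ┃    ++  ~~~~~      .              
         ┃    +.......~    ..               
         ┃     .......~   .                 
         ┃   ##.......~  .                  
         ┃             ..                   
         ┃            .                     
         ┃          ..                      
         ┃         .                        
         ┃                                  
         ┗━━━━━━━━━━━━━━━━━━━━━━━━━━━━━━━━━━
          ┃          │                      


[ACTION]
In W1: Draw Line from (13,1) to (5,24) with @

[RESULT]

                                            
                                            
                                            
         ┏━━━━━━━━━━━━━━━━━━━━━━━━━━━━━━━━━━
         ┃ DrawingCanvas                    
         ┠──────────────────────────────────
         ┃+                                 
         ┃    ++                            
         ┃    ++  ~~~~~                     
         ┃    ++  ~~~~~      .              
         ┃    +.......~    ..               
         ┃     .......~   .      @@         
         ┃   ##.......~  .    @@@           
         ┃             ..  @@@              
         ┃            . @@@                 
         ┃          ..@@                    
         ┃         @@@                      
         ┃      @@@                         
         ┗━━━━━━━━━━━━━━━━━━━━━━━━━━━━━━━━━━
          ┃          │                      


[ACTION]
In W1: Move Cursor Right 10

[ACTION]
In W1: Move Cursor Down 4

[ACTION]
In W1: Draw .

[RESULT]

                                            
                                            
                                            
         ┏━━━━━━━━━━━━━━━━━━━━━━━━━━━━━━━━━━
         ┃ DrawingCanvas                    
         ┠──────────────────────────────────
         ┃                                  
         ┃    ++                            
         ┃    ++  ~~~~~                     
         ┃    ++  ~~~~~      .              
         ┃    +.......~    ..               
         ┃     .......~   .      @@         
         ┃   ##.......~  .    @@@           
         ┃             ..  @@@              
         ┃            . @@@                 
         ┃          ..@@                    
         ┃         @@@                      
         ┃      @@@                         
         ┗━━━━━━━━━━━━━━━━━━━━━━━━━━━━━━━━━━
          ┃          │                      


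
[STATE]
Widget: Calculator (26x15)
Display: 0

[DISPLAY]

                         0
┌───┬───┬───┬───┐         
│ 7 │ 8 │ 9 │ ÷ │         
├───┼───┼───┼───┤         
│ 4 │ 5 │ 6 │ × │         
├───┼───┼───┼───┤         
│ 1 │ 2 │ 3 │ - │         
├───┼───┼───┼───┤         
│ 0 │ . │ = │ + │         
├───┼───┼───┼───┤         
│ C │ MC│ MR│ M+│         
└───┴───┴───┴───┘         
                          
                          
                          


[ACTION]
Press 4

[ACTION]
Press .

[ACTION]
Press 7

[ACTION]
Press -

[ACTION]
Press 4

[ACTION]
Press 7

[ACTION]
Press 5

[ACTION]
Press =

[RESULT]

                    -470.3
┌───┬───┬───┬───┐         
│ 7 │ 8 │ 9 │ ÷ │         
├───┼───┼───┼───┤         
│ 4 │ 5 │ 6 │ × │         
├───┼───┼───┼───┤         
│ 1 │ 2 │ 3 │ - │         
├───┼───┼───┼───┤         
│ 0 │ . │ = │ + │         
├───┼───┼───┼───┤         
│ C │ MC│ MR│ M+│         
└───┴───┴───┴───┘         
                          
                          
                          


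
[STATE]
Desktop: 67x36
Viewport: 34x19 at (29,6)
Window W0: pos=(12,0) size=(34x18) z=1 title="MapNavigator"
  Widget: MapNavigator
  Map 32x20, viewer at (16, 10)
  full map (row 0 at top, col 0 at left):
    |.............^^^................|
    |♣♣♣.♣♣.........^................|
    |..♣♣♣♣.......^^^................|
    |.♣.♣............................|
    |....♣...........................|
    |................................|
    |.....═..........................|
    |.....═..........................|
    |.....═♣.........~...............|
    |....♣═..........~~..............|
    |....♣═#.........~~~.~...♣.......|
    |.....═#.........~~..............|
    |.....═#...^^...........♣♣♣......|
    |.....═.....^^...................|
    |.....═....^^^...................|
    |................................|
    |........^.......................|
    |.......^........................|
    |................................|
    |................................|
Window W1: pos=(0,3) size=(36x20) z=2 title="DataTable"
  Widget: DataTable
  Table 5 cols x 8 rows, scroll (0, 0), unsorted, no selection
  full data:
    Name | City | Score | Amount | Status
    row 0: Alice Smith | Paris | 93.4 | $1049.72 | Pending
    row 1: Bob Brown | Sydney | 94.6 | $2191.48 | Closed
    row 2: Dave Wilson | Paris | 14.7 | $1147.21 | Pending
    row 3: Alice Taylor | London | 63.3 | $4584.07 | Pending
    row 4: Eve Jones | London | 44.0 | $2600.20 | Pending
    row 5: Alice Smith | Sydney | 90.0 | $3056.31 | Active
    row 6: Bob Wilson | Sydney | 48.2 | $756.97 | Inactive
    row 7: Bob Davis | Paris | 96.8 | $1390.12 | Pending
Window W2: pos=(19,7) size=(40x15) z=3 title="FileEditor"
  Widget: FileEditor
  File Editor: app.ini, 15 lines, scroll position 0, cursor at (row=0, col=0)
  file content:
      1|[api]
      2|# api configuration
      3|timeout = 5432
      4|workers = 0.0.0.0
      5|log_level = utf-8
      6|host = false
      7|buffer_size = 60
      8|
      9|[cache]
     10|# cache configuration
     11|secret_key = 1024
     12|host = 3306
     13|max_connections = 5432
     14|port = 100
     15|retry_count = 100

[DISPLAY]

ount  ┃.........┃                 
━━━━━━━━━━━━━━━━━━━━━━━━━━━━━┓    
or                           ┃    
─────────────────────────────┨    
                            ▲┃    
figuration                  █┃    
 5432                       ░┃    
 0.0.0.0                    ░┃    
 = utf-8                    ░┃    
lse                         ░┃    
ze = 60                     ░┃    
                            ░┃    
                            ░┃    
onfiguration                ░┃    
y = 1024                    ▼┃    
━━━━━━━━━━━━━━━━━━━━━━━━━━━━━┛    
━━━━━━┛                           
                                  
                                  


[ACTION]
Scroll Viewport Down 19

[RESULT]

                            ░┃    
                            ░┃    
onfiguration                ░┃    
y = 1024                    ▼┃    
━━━━━━━━━━━━━━━━━━━━━━━━━━━━━┛    
━━━━━━┛                           
                                  
                                  
                                  
                                  
                                  
                                  
                                  
                                  
                                  
                                  
                                  
                                  
                                  


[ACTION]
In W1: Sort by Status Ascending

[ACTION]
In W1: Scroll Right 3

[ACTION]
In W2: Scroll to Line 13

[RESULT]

06                          ░┃    
ctions = 5432               ░┃    
0                           █┃    
nt = 100                    ▼┃    
━━━━━━━━━━━━━━━━━━━━━━━━━━━━━┛    
━━━━━━┛                           
                                  
                                  
                                  
                                  
                                  
                                  
                                  
                                  
                                  
                                  
                                  
                                  
                                  


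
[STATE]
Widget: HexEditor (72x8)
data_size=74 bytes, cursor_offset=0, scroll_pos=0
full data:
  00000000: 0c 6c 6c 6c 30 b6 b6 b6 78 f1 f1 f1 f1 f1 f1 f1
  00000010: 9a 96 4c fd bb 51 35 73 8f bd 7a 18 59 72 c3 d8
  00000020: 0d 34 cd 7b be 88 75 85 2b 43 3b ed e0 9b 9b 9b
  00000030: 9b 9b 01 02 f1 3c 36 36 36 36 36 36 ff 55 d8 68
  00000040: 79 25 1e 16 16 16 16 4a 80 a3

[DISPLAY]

00000000  0C 6c 6c 6c 30 b6 b6 b6  78 f1 f1 f1 f1 f1 f1 f1  |.lll0...x..
00000010  9a 96 4c fd bb 51 35 73  8f bd 7a 18 59 72 c3 d8  |..L..Q5s..z
00000020  0d 34 cd 7b be 88 75 85  2b 43 3b ed e0 9b 9b 9b  |.4.{..u.+C;
00000030  9b 9b 01 02 f1 3c 36 36  36 36 36 36 ff 55 d8 68  |.....<66666
00000040  79 25 1e 16 16 16 16 4a  80 a3                    |y%.....J.. 
                                                                        
                                                                        
                                                                        


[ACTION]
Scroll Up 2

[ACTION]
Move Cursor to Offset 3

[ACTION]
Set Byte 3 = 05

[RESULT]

00000000  0c 6c 6c 05 30 b6 b6 b6  78 f1 f1 f1 f1 f1 f1 f1  |.ll.0...x..
00000010  9a 96 4c fd bb 51 35 73  8f bd 7a 18 59 72 c3 d8  |..L..Q5s..z
00000020  0d 34 cd 7b be 88 75 85  2b 43 3b ed e0 9b 9b 9b  |.4.{..u.+C;
00000030  9b 9b 01 02 f1 3c 36 36  36 36 36 36 ff 55 d8 68  |.....<66666
00000040  79 25 1e 16 16 16 16 4a  80 a3                    |y%.....J.. 
                                                                        
                                                                        
                                                                        


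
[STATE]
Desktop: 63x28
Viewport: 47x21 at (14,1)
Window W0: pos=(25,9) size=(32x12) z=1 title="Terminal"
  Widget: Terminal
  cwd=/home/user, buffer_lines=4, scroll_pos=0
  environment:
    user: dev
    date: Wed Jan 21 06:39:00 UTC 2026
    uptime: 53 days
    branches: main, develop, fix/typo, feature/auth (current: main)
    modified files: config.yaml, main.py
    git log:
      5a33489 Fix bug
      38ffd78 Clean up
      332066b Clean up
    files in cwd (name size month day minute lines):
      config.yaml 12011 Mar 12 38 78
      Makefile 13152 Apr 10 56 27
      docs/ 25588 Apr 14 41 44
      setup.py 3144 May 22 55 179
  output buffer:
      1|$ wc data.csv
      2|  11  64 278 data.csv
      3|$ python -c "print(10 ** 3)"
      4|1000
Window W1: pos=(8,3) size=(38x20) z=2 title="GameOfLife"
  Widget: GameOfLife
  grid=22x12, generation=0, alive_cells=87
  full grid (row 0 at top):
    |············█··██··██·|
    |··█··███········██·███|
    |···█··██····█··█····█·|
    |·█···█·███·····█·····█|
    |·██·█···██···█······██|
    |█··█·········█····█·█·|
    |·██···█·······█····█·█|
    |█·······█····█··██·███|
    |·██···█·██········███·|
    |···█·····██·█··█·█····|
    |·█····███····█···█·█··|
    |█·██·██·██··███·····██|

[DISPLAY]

                                               
                                               
━━━━━━━━━━━━━━━━━━━━━━━━━━━━━━━┓               
OfLife                         ┃               
───────────────────────────────┨               
0                              ┃               
·······█··██··██·              ┃               
███········██·███              ┃               
·██····█··█····█·              ┃━━━━━━━━━━┓    
█·███·····█·····█              ┃          ┃    
···██···█······██              ┃──────────┨    
········█····█·█·              ┃          ┃    
·█·······█····█·█              ┃v         ┃    
···█····█··██·███              ┃0 ** 3)"  ┃    
·█·██········███·              ┃          ┃    
····██·█··█·█····              ┃          ┃    
·███····█···█·█··              ┃          ┃    
██·██··███·····██              ┃          ┃    
                               ┃          ┃    
                               ┃━━━━━━━━━━┛    
                               ┃               


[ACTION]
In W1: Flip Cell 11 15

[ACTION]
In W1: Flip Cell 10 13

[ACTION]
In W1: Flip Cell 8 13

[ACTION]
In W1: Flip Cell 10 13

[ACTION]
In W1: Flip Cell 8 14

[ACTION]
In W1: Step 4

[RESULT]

                                               
                                               
━━━━━━━━━━━━━━━━━━━━━━━━━━━━━━━┓               
OfLife                         ┃               
───────────────────────────────┨               
4                              ┃               
█·█··············              ┃               
··············██·              ┃               
···█·····██···█·█              ┃━━━━━━━━━━┓    
··█······█·█··█·█              ┃          ┃    
█·········█·····█              ┃──────────┨    
···········█·····              ┃          ┃    
···█·····█·█··█··              ┃v         ┃    
··████······█·███              ┃0 ** 3)"  ┃    
███████·█·██·███·              ┃          ┃    
█·█·····█████····              ┃          ┃    
·████··········█·              ┃          ┃    
·····██████······              ┃          ┃    
                               ┃          ┃    
                               ┃━━━━━━━━━━┛    
                               ┃               


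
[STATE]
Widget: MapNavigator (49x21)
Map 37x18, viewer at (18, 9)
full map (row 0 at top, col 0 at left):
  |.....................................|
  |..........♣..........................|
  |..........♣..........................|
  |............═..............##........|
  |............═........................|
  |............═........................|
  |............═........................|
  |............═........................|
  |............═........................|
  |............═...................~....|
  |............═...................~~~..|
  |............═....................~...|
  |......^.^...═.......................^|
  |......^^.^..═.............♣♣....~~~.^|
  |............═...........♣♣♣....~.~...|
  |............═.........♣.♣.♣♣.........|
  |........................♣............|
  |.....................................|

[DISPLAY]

                                                 
      .....................................      
      ..........♣..........................      
      ..........♣..........................      
      ............═..............##........      
      ............═........................      
      ............═........................      
      ............═........................      
      ............═........................      
      ............═........................      
      ............═.....@.............~....      
      ............═...................~~~..      
      ............═....................~...      
      ......^.^...═.......................^      
      ......^^.^..═.............♣♣....~~~.^      
      ............═...........♣♣♣....~.~...      
      ............═.........♣.♣.♣♣.........      
      ........................♣............      
      .....................................      
                                                 
                                                 


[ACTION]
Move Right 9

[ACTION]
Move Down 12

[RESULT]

.........═........................               
.........═........................               
.........═...................~....               
.........═...................~~~..               
.........═....................~...               
...^.^...═.......................^               
...^^.^..═.............♣♣....~~~.^               
.........═...........♣♣♣....~.~...               
.........═.........♣.♣.♣♣.........               
.....................♣............               
........................@.........               
                                                 
                                                 
                                                 
                                                 
                                                 
                                                 
                                                 
                                                 
                                                 
                                                 


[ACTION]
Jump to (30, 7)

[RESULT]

                                                 
                                                 
                                                 
...............................                  
....♣..........................                  
....♣..........................                  
......═..............##........                  
......═........................                  
......═........................                  
......═........................                  
......═.................@......                  
......═........................                  
......═...................~....                  
......═...................~~~..                  
......═....................~...                  
^.^...═.......................^                  
^^.^..═.............♣♣....~~~.^                  
......═...........♣♣♣....~.~...                  
......═.........♣.♣.♣♣.........                  
..................♣............                  
...............................                  


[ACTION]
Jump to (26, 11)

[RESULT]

........♣..........................              
........♣..........................              
..........═..............##........              
..........═........................              
..........═........................              
..........═........................              
..........═........................              
..........═........................              
..........═...................~....              
..........═...................~~~..              
..........═.............@......~...              
....^.^...═.......................^              
....^^.^..═.............♣♣....~~~.^              
..........═...........♣♣♣....~.~...              
..........═.........♣.♣.♣♣.........              
......................♣............              
...................................              
                                                 
                                                 
                                                 
                                                 


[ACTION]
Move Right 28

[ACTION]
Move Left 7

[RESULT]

.....♣..........................                 
.....♣..........................                 
.......═..............##........                 
.......═........................                 
.......═........................                 
.......═........................                 
.......═........................                 
.......═........................                 
.......═...................~....                 
.......═...................~~~..                 
.......═................@...~...                 
.^.^...═.......................^                 
.^^.^..═.............♣♣....~~~.^                 
.......═...........♣♣♣....~.~...                 
.......═.........♣.♣.♣♣.........                 
...................♣............                 
................................                 
                                                 
                                                 
                                                 
                                                 


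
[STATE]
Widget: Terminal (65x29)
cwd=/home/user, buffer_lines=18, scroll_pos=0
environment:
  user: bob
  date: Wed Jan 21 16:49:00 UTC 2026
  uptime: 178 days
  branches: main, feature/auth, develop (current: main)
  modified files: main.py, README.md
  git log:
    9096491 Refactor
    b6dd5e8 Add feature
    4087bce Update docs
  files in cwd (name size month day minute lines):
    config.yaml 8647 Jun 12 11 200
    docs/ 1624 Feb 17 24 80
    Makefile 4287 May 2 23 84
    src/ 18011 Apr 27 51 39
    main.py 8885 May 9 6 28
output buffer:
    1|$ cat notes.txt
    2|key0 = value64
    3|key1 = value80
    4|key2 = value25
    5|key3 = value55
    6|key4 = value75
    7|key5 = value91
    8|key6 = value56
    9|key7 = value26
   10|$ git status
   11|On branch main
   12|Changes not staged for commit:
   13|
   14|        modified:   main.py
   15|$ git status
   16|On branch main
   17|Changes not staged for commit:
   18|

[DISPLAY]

$ cat notes.txt                                                  
key0 = value64                                                   
key1 = value80                                                   
key2 = value25                                                   
key3 = value55                                                   
key4 = value75                                                   
key5 = value91                                                   
key6 = value56                                                   
key7 = value26                                                   
$ git status                                                     
On branch main                                                   
Changes not staged for commit:                                   
                                                                 
        modified:   main.py                                      
$ git status                                                     
On branch main                                                   
Changes not staged for commit:                                   
                                                                 
$ █                                                              
                                                                 
                                                                 
                                                                 
                                                                 
                                                                 
                                                                 
                                                                 
                                                                 
                                                                 
                                                                 


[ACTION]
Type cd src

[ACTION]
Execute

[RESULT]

$ cat notes.txt                                                  
key0 = value64                                                   
key1 = value80                                                   
key2 = value25                                                   
key3 = value55                                                   
key4 = value75                                                   
key5 = value91                                                   
key6 = value56                                                   
key7 = value26                                                   
$ git status                                                     
On branch main                                                   
Changes not staged for commit:                                   
                                                                 
        modified:   main.py                                      
$ git status                                                     
On branch main                                                   
Changes not staged for commit:                                   
                                                                 
$ cd src                                                         
                                                                 
$ █                                                              
                                                                 
                                                                 
                                                                 
                                                                 
                                                                 
                                                                 
                                                                 
                                                                 


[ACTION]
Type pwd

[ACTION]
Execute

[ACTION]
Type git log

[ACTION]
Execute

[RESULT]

$ cat notes.txt                                                  
key0 = value64                                                   
key1 = value80                                                   
key2 = value25                                                   
key3 = value55                                                   
key4 = value75                                                   
key5 = value91                                                   
key6 = value56                                                   
key7 = value26                                                   
$ git status                                                     
On branch main                                                   
Changes not staged for commit:                                   
                                                                 
        modified:   main.py                                      
$ git status                                                     
On branch main                                                   
Changes not staged for commit:                                   
                                                                 
$ cd src                                                         
                                                                 
$ pwd                                                            
/home/user/src                                                   
$ git log                                                        
9096491 Refactor                                                 
b6dd5e8 Add feature                                              
4087bce Update docs                                              
$ █                                                              
                                                                 
                                                                 


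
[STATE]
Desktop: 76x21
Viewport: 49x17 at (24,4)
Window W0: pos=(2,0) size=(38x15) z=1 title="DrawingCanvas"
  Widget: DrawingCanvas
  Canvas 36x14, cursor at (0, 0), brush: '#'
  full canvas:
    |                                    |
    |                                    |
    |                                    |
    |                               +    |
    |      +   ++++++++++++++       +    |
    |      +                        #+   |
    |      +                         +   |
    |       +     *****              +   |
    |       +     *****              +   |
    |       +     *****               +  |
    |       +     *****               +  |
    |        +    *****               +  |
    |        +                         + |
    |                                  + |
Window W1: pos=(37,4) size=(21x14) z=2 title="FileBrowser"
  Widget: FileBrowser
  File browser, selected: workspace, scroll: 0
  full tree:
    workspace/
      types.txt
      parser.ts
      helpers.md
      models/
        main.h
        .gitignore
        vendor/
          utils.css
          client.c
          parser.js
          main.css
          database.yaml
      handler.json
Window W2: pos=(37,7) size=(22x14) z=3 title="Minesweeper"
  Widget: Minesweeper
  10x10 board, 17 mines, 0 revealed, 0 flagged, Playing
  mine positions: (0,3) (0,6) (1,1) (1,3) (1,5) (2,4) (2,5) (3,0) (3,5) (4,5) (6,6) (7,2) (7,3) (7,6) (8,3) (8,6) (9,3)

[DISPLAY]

             ┏━━━━━━━━━━━━━━━━━━━┓               
             ┃ FileBrowser       ┃               
          +  ┠───────────────────┨               
+++       +  ┏━━━━━━━━━━━━━━━━━━━━┓              
          #+ ┃ Minesweeper        ┃              
           + ┠────────────────────┨              
           + ┃■■■■■■■■■■          ┃              
           + ┃■■■■■■■■■■          ┃              
            +┃■■■■■■■■■■          ┃              
            +┃■■■■■■■■■■          ┃              
━━━━━━━━━━━━━┃■■■■■■■■■■          ┃              
             ┃■■■■■■■■■■          ┃              
             ┃■■■■■■■■■■          ┃              
             ┃■■■■■■■■■■          ┃              
             ┃■■■■■■■■■■          ┃              
             ┃■■■■■■■■■■          ┃              
             ┗━━━━━━━━━━━━━━━━━━━━┛              


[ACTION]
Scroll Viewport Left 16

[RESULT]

                             ┏━━━━━━━━━━━━━━━━━━━
                             ┃ FileBrowser       
                          +  ┠───────────────────
 +   ++++++++++++++       +  ┏━━━━━━━━━━━━━━━━━━━
 +                        #+ ┃ Minesweeper       
 +                         + ┠───────────────────
  +     *****              + ┃■■■■■■■■■■         
  +     *****              + ┃■■■■■■■■■■         
  +     *****               +┃■■■■■■■■■■         
  +     *****               +┃■■■■■■■■■■         
━━━━━━━━━━━━━━━━━━━━━━━━━━━━━┃■■■■■■■■■■         
                             ┃■■■■■■■■■■         
                             ┃■■■■■■■■■■         
                             ┃■■■■■■■■■■         
                             ┃■■■■■■■■■■         
                             ┃■■■■■■■■■■         
                             ┗━━━━━━━━━━━━━━━━━━━


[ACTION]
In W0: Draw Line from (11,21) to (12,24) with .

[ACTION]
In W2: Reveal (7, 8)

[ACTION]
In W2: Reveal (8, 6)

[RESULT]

                             ┏━━━━━━━━━━━━━━━━━━━
                             ┃ FileBrowser       
                          +  ┠───────────────────
 +   ++++++++++++++       +  ┏━━━━━━━━━━━━━━━━━━━
 +                        #+ ┃ Minesweeper       
 +                         + ┠───────────────────
  +     *****              + ┃■■■✹■■✹1           
  +     *****              + ┃■✹■✹■✹31           
  +     *****               +┃■■■■✹✹3            
  +     *****               +┃✹■■■■✹3            
━━━━━━━━━━━━━━━━━━━━━━━━━━━━━┃■■■■■✹2            
                             ┃■■■■■■21           
                             ┃■■■■■■✹2           
                             ┃■■✹✹■■✹3           
                             ┃■■■✹■■✹2           
                             ┃■■■✹■■■1           
                             ┗━━━━━━━━━━━━━━━━━━━


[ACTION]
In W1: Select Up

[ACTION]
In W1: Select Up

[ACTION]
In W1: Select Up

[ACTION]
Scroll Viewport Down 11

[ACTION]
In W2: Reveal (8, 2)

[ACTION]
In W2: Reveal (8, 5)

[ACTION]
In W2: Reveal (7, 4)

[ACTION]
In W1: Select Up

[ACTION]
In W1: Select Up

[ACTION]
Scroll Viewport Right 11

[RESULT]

                  ┏━━━━━━━━━━━━━━━━━━━┓          
                  ┃ FileBrowser       ┃          
               +  ┠───────────────────┨          
++++++++       +  ┏━━━━━━━━━━━━━━━━━━━━┓         
               #+ ┃ Minesweeper        ┃         
                + ┠────────────────────┨         
**              + ┃■■■✹■■✹1            ┃         
**              + ┃■✹■✹■✹31            ┃         
**               +┃■■■■✹✹3             ┃         
**               +┃✹■■■■✹3             ┃         
━━━━━━━━━━━━━━━━━━┃■■■■■✹2             ┃         
                  ┃■■■■■■21            ┃         
                  ┃■■■■■■✹2            ┃         
                  ┃■■✹✹■■✹3            ┃         
                  ┃■■■✹■■✹2            ┃         
                  ┃■■■✹■■■1            ┃         
                  ┗━━━━━━━━━━━━━━━━━━━━┛         


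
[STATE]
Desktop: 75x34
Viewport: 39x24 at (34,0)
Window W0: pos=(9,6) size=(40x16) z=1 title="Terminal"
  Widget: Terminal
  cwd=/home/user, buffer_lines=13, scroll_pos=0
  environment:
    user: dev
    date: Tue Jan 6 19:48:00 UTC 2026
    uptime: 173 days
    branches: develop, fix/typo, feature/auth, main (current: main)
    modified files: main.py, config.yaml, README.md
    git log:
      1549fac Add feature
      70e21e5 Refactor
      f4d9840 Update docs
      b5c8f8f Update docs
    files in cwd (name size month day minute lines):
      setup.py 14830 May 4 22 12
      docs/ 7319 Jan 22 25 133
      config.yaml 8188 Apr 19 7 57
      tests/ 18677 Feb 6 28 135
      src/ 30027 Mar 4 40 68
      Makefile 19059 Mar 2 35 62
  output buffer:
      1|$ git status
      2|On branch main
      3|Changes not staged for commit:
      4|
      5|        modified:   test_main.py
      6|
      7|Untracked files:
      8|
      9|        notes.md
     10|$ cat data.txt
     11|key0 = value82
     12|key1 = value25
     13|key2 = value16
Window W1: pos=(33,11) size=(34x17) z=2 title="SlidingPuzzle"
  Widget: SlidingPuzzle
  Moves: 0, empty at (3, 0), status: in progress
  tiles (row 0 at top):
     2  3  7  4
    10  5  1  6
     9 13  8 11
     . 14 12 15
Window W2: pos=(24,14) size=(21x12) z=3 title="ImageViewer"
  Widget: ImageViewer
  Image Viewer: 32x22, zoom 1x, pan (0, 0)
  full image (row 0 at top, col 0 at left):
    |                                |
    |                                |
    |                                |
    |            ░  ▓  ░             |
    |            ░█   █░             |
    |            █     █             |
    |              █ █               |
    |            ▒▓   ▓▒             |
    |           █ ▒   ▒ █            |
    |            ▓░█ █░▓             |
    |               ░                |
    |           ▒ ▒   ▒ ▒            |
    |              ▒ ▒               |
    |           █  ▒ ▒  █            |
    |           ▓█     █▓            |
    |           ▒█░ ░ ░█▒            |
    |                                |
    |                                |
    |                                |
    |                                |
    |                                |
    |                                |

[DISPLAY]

                                       
                                       
                                       
                                       
                                       
                                       
━━━━━━━━━━━━━━┓                        
              ┃                        
──────────────┨                        
              ┃                        
              ┃                        
━━━━━━━━━━━━━━━━━━━━━━━━━━━━━━━━┓      
 SlidingPuzzle                  ┃      
────────────────────────────────┨      
━━━━━━━━━━┓────┬────┐           ┃      
wer       ┃  7 │  4 │           ┃      
──────────┨────┼────┤           ┃      
          ┃  1 │  6 │           ┃      
          ┃────┼────┤           ┃      
          ┃  8 │ 11 │           ┃      
   ░  ▓  ░┃────┼────┤           ┃      
   ░█   █░┃ 12 │ 15 │           ┃      
   █     █┃────┴────┘           ┃      
     █ █  ┃                     ┃      


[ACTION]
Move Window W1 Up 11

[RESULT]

━━━━━━━━━━━━━━━━━━━━━━━━━━━━━━━━┓      
 SlidingPuzzle                  ┃      
────────────────────────────────┨      
┌────┬────┬────┬────┐           ┃      
│  2 │  3 │  7 │  4 │           ┃      
├────┼────┼────┼────┤           ┃      
│ 10 │  5 │  1 │  6 │           ┃      
├────┼────┼────┼────┤           ┃      
│  9 │ 13 │  8 │ 11 │           ┃      
├────┼────┼────┼────┤           ┃      
│    │ 14 │ 12 │ 15 │           ┃      
└────┴────┴────┴────┘           ┃      
Moves: 0                        ┃      
                                ┃      
━━━━━━━━━━┓                     ┃      
wer       ┃                     ┃      
──────────┨━━━━━━━━━━━━━━━━━━━━━┛      
          ┃   ┃                        
          ┃   ┃                        
          ┃   ┃                        
   ░  ▓  ░┃   ┃                        
   ░█   █░┃━━━┛                        
   █     █┃                            
     █ █  ┃                            


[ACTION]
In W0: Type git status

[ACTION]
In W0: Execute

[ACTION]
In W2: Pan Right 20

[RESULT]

━━━━━━━━━━━━━━━━━━━━━━━━━━━━━━━━┓      
 SlidingPuzzle                  ┃      
────────────────────────────────┨      
┌────┬────┬────┬────┐           ┃      
│  2 │  3 │  7 │  4 │           ┃      
├────┼────┼────┼────┤           ┃      
│ 10 │  5 │  1 │  6 │           ┃      
├────┼────┼────┼────┤           ┃      
│  9 │ 13 │  8 │ 11 │           ┃      
├────┼────┼────┼────┤           ┃      
│    │ 14 │ 12 │ 15 │           ┃      
└────┴────┴────┴────┘           ┃      
Moves: 0                        ┃      
                                ┃      
━━━━━━━━━━┓                     ┃      
wer       ┃                     ┃      
──────────┨━━━━━━━━━━━━━━━━━━━━━┛      
          ┃   ┃                        
          ┃   ┃                        
          ┃   ┃                        
          ┃   ┃                        
          ┃━━━┛                        
          ┃                            
          ┃                            
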